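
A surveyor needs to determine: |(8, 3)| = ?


|u| = sqrt(8^2 + 3^2) = sqrt(73) = 8.544

8.544


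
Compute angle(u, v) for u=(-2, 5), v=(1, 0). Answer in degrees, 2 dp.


u.v = -2, |u| = sqrt(29) = 5.3852, |v| = sqrt(1) = 1
cos(theta) = u.v/(|u||v|) = -2/sqrt(29) = -0.371391
theta = acos(-0.371391) = 111.8 degrees

111.8 degrees


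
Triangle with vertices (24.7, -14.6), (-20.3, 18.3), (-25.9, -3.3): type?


Side lengths squared: AB^2=3107.41, BC^2=497.92, CA^2=2688.05
Sorted: [497.92, 2688.05, 3107.41]
By sides: Scalene, By angles: Acute

Scalene, Acute


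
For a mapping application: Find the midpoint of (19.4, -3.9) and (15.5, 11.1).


M = ((19.4+15.5)/2, ((-3.9)+11.1)/2)
= (17.45, 3.6)

(17.45, 3.6)


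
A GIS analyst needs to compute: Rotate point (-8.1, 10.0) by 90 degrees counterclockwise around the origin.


90° CCW: (x,y) -> (-y, x)
(-8.1,10) -> (-10, -8.1)

(-10, -8.1)


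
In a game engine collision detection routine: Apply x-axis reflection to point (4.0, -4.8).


Reflection over x-axis: (x,y) -> (x,-y)
(4, -4.8) -> (4, 4.8)

(4, 4.8)


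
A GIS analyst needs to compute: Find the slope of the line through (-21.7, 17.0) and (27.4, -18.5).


slope = (y2-y1)/(x2-x1) = ((-18.5)-17)/(27.4-(-21.7)) = (-35.5)/49.1 = -0.723

-0.723


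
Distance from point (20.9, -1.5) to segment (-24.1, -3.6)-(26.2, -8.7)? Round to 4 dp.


Project P onto AB: t = 0.8813 (clamped to [0,1])
Closest point on segment: (20.2313, -8.0948)
Distance: 6.6286

6.6286


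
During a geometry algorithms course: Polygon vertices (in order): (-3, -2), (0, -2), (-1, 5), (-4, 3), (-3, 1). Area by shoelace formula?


Shoelace sum: ((-3)*(-2) - 0*(-2)) + (0*5 - (-1)*(-2)) + ((-1)*3 - (-4)*5) + ((-4)*1 - (-3)*3) + ((-3)*(-2) - (-3)*1)
= 35
Area = |35|/2 = 17.5

17.5


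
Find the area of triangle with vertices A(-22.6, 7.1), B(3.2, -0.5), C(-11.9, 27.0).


Area = |x_A(y_B-y_C) + x_B(y_C-y_A) + x_C(y_A-y_B)|/2
= |621.5 + 63.68 + (-90.44)|/2
= 594.74/2 = 297.37

297.37


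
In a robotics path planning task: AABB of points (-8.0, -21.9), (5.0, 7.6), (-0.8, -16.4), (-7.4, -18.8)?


x range: [-8, 5]
y range: [-21.9, 7.6]
Bounding box: (-8,-21.9) to (5,7.6)

(-8,-21.9) to (5,7.6)


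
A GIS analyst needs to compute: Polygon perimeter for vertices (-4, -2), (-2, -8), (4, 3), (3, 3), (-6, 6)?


Sides: (-4, -2)->(-2, -8): sqrt(40) = 6.324555, (-2, -8)->(4, 3): sqrt(157) = 12.529964, (4, 3)->(3, 3): sqrt(1) = 1, (3, 3)->(-6, 6): sqrt(90) = 9.486833, (-6, 6)->(-4, -2): sqrt(68) = 8.246211
Sum = 37.587563
Perimeter = 37.5876

37.5876


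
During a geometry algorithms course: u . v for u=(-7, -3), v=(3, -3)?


u . v = u_x*v_x + u_y*v_y = (-7)*3 + (-3)*(-3)
= (-21) + 9 = -12

-12


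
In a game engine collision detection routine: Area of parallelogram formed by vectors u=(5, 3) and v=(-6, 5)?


|u x v| = |5*5 - 3*(-6)|
= |25 - (-18)| = 43

43


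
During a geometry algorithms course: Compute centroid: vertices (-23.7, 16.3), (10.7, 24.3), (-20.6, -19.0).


Centroid = ((x_A+x_B+x_C)/3, (y_A+y_B+y_C)/3)
= (((-23.7)+10.7+(-20.6))/3, (16.3+24.3+(-19))/3)
= (-11.2, 7.2)

(-11.2, 7.2)


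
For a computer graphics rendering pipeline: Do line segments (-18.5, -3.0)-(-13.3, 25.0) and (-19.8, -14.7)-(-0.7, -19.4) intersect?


Cross products: d1=229.58, d2=788.82, d3=-24.44, d4=-583.68
d1*d2 < 0 and d3*d4 < 0? no

No, they don't intersect


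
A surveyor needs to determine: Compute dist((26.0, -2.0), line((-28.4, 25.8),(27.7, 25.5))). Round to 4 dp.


|cross product| = 1543.26
|line direction| = sqrt(3147.3) = 56.1008
Distance = 1543.26/sqrt(3147.3) = 27.5087

27.5087


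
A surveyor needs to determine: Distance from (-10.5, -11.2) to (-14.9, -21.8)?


dx=-4.4, dy=-10.6
d^2 = (-4.4)^2 + (-10.6)^2 = 131.72
d = sqrt(131.72) = 11.4769

11.4769


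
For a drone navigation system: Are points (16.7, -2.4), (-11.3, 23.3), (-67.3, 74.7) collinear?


Cross product: ((-11.3)-16.7)*(74.7-(-2.4)) - (23.3-(-2.4))*((-67.3)-16.7)
= 0

Yes, collinear


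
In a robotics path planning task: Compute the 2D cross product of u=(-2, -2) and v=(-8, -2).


u x v = u_x*v_y - u_y*v_x = (-2)*(-2) - (-2)*(-8)
= 4 - 16 = -12

-12


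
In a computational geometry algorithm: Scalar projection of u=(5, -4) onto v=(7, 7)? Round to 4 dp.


u.v = 7, |v| = sqrt(98) = 9.8995
Scalar projection = u.v / |v| = 7 / sqrt(98) = 0.7071

0.7071


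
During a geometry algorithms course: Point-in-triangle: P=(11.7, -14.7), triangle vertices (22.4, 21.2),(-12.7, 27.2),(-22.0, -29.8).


Cross products: AB x AP = 1324.29, BC x BP = 1780.47, CA x CP = -1048.26
All same sign? no

No, outside


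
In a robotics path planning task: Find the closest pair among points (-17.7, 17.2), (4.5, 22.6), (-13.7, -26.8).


d(P0,P1) = 22.8473, d(P0,P2) = 44.1814, d(P1,P2) = 52.646
Closest: P0 and P1

Closest pair: (-17.7, 17.2) and (4.5, 22.6), distance = 22.8473


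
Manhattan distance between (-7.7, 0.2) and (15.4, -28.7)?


|(-7.7)-15.4| + |0.2-(-28.7)| = 23.1 + 28.9 = 52

52


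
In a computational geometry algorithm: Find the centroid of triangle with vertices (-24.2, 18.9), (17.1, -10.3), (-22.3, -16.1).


Centroid = ((x_A+x_B+x_C)/3, (y_A+y_B+y_C)/3)
= (((-24.2)+17.1+(-22.3))/3, (18.9+(-10.3)+(-16.1))/3)
= (-9.8, -2.5)

(-9.8, -2.5)


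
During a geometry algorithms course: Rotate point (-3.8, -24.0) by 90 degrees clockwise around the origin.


90° CW: (x,y) -> (y, -x)
(-3.8,-24) -> (-24, 3.8)

(-24, 3.8)


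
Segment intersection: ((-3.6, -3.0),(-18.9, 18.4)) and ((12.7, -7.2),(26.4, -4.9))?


Cross products: d1=95.03, d2=423.4, d3=-284.56, d4=-612.93
d1*d2 < 0 and d3*d4 < 0? no

No, they don't intersect


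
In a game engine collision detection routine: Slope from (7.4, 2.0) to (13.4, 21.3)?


slope = (y2-y1)/(x2-x1) = (21.3-2)/(13.4-7.4) = 19.3/6 = 3.2167

3.2167


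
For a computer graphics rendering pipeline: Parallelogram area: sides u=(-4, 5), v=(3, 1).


|u x v| = |(-4)*1 - 5*3|
= |(-4) - 15| = 19

19


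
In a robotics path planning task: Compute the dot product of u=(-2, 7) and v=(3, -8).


u . v = u_x*v_x + u_y*v_y = (-2)*3 + 7*(-8)
= (-6) + (-56) = -62

-62


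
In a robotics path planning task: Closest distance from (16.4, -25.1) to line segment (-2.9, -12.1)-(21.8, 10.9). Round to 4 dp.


Project P onto AB: t = 0.156 (clamped to [0,1])
Closest point on segment: (0.9535, -8.5118)
Distance: 22.6664

22.6664


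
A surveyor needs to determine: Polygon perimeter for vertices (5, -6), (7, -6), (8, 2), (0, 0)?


Sides: (5, -6)->(7, -6): sqrt(4) = 2, (7, -6)->(8, 2): sqrt(65) = 8.062258, (8, 2)->(0, 0): sqrt(68) = 8.246211, (0, 0)->(5, -6): sqrt(61) = 7.81025
Sum = 26.118719
Perimeter = 26.1187

26.1187


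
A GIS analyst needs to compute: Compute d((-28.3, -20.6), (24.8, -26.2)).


dx=53.1, dy=-5.6
d^2 = 53.1^2 + (-5.6)^2 = 2850.97
d = sqrt(2850.97) = 53.3945

53.3945


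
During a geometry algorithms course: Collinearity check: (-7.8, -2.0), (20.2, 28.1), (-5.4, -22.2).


Cross product: (20.2-(-7.8))*((-22.2)-(-2)) - (28.1-(-2))*((-5.4)-(-7.8))
= -637.84

No, not collinear


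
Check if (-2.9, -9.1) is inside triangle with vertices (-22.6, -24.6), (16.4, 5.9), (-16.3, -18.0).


Cross products: AB x AP = 3.65, BC x BP = 29.23, CA x CP = 32.37
All same sign? yes

Yes, inside


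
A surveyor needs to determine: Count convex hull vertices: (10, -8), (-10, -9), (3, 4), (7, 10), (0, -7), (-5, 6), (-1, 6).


Convex hull vertices (CCW): (-10, -9), (10, -8), (7, 10), (-5, 6)
Count = 4

4


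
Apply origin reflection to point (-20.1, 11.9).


Reflection over origin: (x,y) -> (-x,-y)
(-20.1, 11.9) -> (20.1, -11.9)

(20.1, -11.9)


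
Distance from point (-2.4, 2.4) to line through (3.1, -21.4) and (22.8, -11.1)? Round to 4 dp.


|cross product| = 525.51
|line direction| = sqrt(494.18) = 22.2302
Distance = 525.51/sqrt(494.18) = 23.6395

23.6395


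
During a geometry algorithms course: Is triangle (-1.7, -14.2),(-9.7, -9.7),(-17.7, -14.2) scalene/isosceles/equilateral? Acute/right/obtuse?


Side lengths squared: AB^2=84.25, BC^2=84.25, CA^2=256
Sorted: [84.25, 84.25, 256]
By sides: Isosceles, By angles: Obtuse

Isosceles, Obtuse


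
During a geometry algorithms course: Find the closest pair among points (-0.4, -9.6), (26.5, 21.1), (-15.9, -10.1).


d(P0,P1) = 40.8179, d(P0,P2) = 15.5081, d(P1,P2) = 52.6422
Closest: P0 and P2

Closest pair: (-0.4, -9.6) and (-15.9, -10.1), distance = 15.5081


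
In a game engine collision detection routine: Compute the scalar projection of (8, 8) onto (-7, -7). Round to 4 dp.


u.v = -112, |v| = sqrt(98) = 9.8995
Scalar projection = u.v / |v| = -112 / sqrt(98) = -11.3137

-11.3137


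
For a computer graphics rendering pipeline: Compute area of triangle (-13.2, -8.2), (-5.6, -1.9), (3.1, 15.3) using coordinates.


Area = |x_A(y_B-y_C) + x_B(y_C-y_A) + x_C(y_A-y_B)|/2
= |227.04 + (-131.6) + (-19.53)|/2
= 75.91/2 = 37.955

37.955


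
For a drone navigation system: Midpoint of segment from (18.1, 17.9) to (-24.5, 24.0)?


M = ((18.1+(-24.5))/2, (17.9+24)/2)
= (-3.2, 20.95)

(-3.2, 20.95)


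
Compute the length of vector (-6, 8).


|u| = sqrt((-6)^2 + 8^2) = sqrt(100) = 10

10


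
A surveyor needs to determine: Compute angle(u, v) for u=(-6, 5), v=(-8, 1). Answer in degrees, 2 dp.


u.v = 53, |u| = sqrt(61) = 7.8102, |v| = sqrt(65) = 8.0623
cos(theta) = u.v/(|u||v|) = 53/sqrt(3965) = 0.841694
theta = acos(0.841694) = 32.68 degrees

32.68 degrees


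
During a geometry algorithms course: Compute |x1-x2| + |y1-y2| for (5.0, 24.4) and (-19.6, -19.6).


|5-(-19.6)| + |24.4-(-19.6)| = 24.6 + 44 = 68.6

68.6


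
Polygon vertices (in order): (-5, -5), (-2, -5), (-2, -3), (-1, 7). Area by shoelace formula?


Shoelace sum: ((-5)*(-5) - (-2)*(-5)) + ((-2)*(-3) - (-2)*(-5)) + ((-2)*7 - (-1)*(-3)) + ((-1)*(-5) - (-5)*7)
= 34
Area = |34|/2 = 17

17


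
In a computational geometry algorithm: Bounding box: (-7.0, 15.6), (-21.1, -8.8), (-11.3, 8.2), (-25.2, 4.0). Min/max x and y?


x range: [-25.2, -7]
y range: [-8.8, 15.6]
Bounding box: (-25.2,-8.8) to (-7,15.6)

(-25.2,-8.8) to (-7,15.6)


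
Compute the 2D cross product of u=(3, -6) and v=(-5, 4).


u x v = u_x*v_y - u_y*v_x = 3*4 - (-6)*(-5)
= 12 - 30 = -18

-18


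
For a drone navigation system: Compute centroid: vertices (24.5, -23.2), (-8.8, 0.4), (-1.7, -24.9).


Centroid = ((x_A+x_B+x_C)/3, (y_A+y_B+y_C)/3)
= ((24.5+(-8.8)+(-1.7))/3, ((-23.2)+0.4+(-24.9))/3)
= (4.6667, -15.9)

(4.6667, -15.9)


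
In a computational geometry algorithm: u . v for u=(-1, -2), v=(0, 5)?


u . v = u_x*v_x + u_y*v_y = (-1)*0 + (-2)*5
= 0 + (-10) = -10

-10


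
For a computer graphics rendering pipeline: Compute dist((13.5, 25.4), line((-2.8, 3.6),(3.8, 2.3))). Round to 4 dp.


|cross product| = 165.07
|line direction| = sqrt(45.25) = 6.7268
Distance = 165.07/sqrt(45.25) = 24.5391

24.5391


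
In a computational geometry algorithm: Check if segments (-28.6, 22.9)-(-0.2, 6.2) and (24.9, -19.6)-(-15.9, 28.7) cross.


Cross products: d1=850.05, d2=159.69, d3=-313.55, d4=376.81
d1*d2 < 0 and d3*d4 < 0? no

No, they don't intersect


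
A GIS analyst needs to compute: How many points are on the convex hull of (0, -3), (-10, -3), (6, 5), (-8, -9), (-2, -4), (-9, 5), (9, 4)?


Convex hull vertices (CCW): (-10, -3), (-8, -9), (0, -3), (9, 4), (6, 5), (-9, 5)
Count = 6

6


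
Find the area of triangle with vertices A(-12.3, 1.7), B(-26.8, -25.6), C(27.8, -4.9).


Area = |x_A(y_B-y_C) + x_B(y_C-y_A) + x_C(y_A-y_B)|/2
= |254.61 + 176.88 + 758.94|/2
= 1190.43/2 = 595.215

595.215


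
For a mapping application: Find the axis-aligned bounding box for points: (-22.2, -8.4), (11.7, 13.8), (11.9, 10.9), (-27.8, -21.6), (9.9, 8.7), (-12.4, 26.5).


x range: [-27.8, 11.9]
y range: [-21.6, 26.5]
Bounding box: (-27.8,-21.6) to (11.9,26.5)

(-27.8,-21.6) to (11.9,26.5)


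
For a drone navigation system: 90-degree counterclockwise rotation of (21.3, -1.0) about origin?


90° CCW: (x,y) -> (-y, x)
(21.3,-1) -> (1, 21.3)

(1, 21.3)


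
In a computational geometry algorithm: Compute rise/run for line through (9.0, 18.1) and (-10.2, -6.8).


slope = (y2-y1)/(x2-x1) = ((-6.8)-18.1)/((-10.2)-9) = (-24.9)/(-19.2) = 1.2969

1.2969


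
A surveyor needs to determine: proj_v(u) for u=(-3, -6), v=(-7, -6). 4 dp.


u.v = 57, |v| = sqrt(85) = 9.2195
Scalar projection = u.v / |v| = 57 / sqrt(85) = 6.1825

6.1825


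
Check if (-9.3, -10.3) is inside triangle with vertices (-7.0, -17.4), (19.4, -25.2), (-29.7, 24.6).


Cross products: AB x AP = 169.5, BC x BP = 697.67, CA x CP = 64.57
All same sign? yes

Yes, inside


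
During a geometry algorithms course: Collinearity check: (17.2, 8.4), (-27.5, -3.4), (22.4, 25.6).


Cross product: ((-27.5)-17.2)*(25.6-8.4) - ((-3.4)-8.4)*(22.4-17.2)
= -707.48

No, not collinear


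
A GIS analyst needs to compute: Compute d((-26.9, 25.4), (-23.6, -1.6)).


dx=3.3, dy=-27
d^2 = 3.3^2 + (-27)^2 = 739.89
d = sqrt(739.89) = 27.2009

27.2009


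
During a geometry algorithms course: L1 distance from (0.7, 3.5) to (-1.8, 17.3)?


|0.7-(-1.8)| + |3.5-17.3| = 2.5 + 13.8 = 16.3

16.3


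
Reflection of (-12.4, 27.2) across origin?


Reflection over origin: (x,y) -> (-x,-y)
(-12.4, 27.2) -> (12.4, -27.2)

(12.4, -27.2)


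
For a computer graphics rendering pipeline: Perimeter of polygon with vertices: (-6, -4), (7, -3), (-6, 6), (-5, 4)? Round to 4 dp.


Sides: (-6, -4)->(7, -3): sqrt(170) = 13.038405, (7, -3)->(-6, 6): sqrt(250) = 15.811388, (-6, 6)->(-5, 4): sqrt(5) = 2.236068, (-5, 4)->(-6, -4): sqrt(65) = 8.062258
Sum = 39.148119
Perimeter = 39.1481

39.1481


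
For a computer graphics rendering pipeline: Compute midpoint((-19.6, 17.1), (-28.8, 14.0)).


M = (((-19.6)+(-28.8))/2, (17.1+14)/2)
= (-24.2, 15.55)

(-24.2, 15.55)


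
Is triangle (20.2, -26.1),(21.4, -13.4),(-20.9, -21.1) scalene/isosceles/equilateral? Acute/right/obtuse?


Side lengths squared: AB^2=162.73, BC^2=1848.58, CA^2=1714.21
Sorted: [162.73, 1714.21, 1848.58]
By sides: Scalene, By angles: Acute

Scalene, Acute


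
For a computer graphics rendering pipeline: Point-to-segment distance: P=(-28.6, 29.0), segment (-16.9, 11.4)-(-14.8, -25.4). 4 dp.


Project P onto AB: t = 0 (clamped to [0,1])
Closest point on segment: (-16.9, 11.4)
Distance: 21.1341

21.1341


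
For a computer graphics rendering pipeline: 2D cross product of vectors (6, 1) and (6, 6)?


u x v = u_x*v_y - u_y*v_x = 6*6 - 1*6
= 36 - 6 = 30

30


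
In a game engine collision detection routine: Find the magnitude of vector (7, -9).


|u| = sqrt(7^2 + (-9)^2) = sqrt(130) = 11.4018

11.4018


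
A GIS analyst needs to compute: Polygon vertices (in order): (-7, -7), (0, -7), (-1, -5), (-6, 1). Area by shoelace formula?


Shoelace sum: ((-7)*(-7) - 0*(-7)) + (0*(-5) - (-1)*(-7)) + ((-1)*1 - (-6)*(-5)) + ((-6)*(-7) - (-7)*1)
= 60
Area = |60|/2 = 30

30


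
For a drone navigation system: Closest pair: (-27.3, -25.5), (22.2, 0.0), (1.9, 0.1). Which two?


d(P0,P1) = 55.6821, d(P0,P2) = 38.833, d(P1,P2) = 20.3002
Closest: P1 and P2

Closest pair: (22.2, 0.0) and (1.9, 0.1), distance = 20.3002


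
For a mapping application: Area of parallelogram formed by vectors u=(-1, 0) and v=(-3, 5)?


|u x v| = |(-1)*5 - 0*(-3)|
= |(-5) - 0| = 5

5


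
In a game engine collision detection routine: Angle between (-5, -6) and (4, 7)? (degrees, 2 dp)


u.v = -62, |u| = sqrt(61) = 7.8102, |v| = sqrt(65) = 8.0623
cos(theta) = u.v/(|u||v|) = -62/sqrt(3965) = -0.984623
theta = acos(-0.984623) = 169.94 degrees

169.94 degrees


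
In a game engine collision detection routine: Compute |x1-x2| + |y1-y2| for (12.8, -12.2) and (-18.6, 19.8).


|12.8-(-18.6)| + |(-12.2)-19.8| = 31.4 + 32 = 63.4

63.4


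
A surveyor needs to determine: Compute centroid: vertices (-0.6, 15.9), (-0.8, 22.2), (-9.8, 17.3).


Centroid = ((x_A+x_B+x_C)/3, (y_A+y_B+y_C)/3)
= (((-0.6)+(-0.8)+(-9.8))/3, (15.9+22.2+17.3)/3)
= (-3.7333, 18.4667)

(-3.7333, 18.4667)


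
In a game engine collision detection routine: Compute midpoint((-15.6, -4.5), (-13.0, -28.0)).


M = (((-15.6)+(-13))/2, ((-4.5)+(-28))/2)
= (-14.3, -16.25)

(-14.3, -16.25)


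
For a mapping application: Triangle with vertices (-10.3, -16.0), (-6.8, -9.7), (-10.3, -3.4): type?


Side lengths squared: AB^2=51.94, BC^2=51.94, CA^2=158.76
Sorted: [51.94, 51.94, 158.76]
By sides: Isosceles, By angles: Obtuse

Isosceles, Obtuse


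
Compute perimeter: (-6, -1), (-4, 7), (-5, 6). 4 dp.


Sides: (-6, -1)->(-4, 7): sqrt(68) = 8.246211, (-4, 7)->(-5, 6): sqrt(2) = 1.414214, (-5, 6)->(-6, -1): sqrt(50) = 7.071068
Sum = 16.731493
Perimeter = 16.7315

16.7315


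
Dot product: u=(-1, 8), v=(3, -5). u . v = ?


u . v = u_x*v_x + u_y*v_y = (-1)*3 + 8*(-5)
= (-3) + (-40) = -43

-43


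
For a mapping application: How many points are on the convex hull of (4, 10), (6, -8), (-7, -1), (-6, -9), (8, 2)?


Convex hull vertices (CCW): (-7, -1), (-6, -9), (6, -8), (8, 2), (4, 10)
Count = 5

5


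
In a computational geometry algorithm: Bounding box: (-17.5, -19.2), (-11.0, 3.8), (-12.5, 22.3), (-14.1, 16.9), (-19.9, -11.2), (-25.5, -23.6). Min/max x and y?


x range: [-25.5, -11]
y range: [-23.6, 22.3]
Bounding box: (-25.5,-23.6) to (-11,22.3)

(-25.5,-23.6) to (-11,22.3)


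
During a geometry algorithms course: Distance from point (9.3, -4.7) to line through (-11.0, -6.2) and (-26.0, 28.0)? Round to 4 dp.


|cross product| = 716.76
|line direction| = sqrt(1394.64) = 37.3449
Distance = 716.76/sqrt(1394.64) = 19.193

19.193


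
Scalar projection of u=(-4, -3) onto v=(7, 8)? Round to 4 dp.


u.v = -52, |v| = sqrt(113) = 10.6301
Scalar projection = u.v / |v| = -52 / sqrt(113) = -4.8917

-4.8917


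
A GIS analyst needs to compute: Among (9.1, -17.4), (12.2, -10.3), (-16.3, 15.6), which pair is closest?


d(P0,P1) = 7.7473, d(P0,P2) = 41.6432, d(P1,P2) = 38.5105
Closest: P0 and P1

Closest pair: (9.1, -17.4) and (12.2, -10.3), distance = 7.7473


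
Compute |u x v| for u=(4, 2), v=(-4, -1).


|u x v| = |4*(-1) - 2*(-4)|
= |(-4) - (-8)| = 4

4


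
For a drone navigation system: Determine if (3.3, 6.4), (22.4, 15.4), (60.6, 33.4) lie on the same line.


Cross product: (22.4-3.3)*(33.4-6.4) - (15.4-6.4)*(60.6-3.3)
= 0

Yes, collinear


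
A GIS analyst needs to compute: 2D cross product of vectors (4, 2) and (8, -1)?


u x v = u_x*v_y - u_y*v_x = 4*(-1) - 2*8
= (-4) - 16 = -20

-20


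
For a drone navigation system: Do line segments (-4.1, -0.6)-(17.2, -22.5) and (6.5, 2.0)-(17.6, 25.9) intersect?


Cross products: d1=224.48, d2=-527.68, d3=287.52, d4=1039.68
d1*d2 < 0 and d3*d4 < 0? no

No, they don't intersect


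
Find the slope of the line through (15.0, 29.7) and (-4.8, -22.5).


slope = (y2-y1)/(x2-x1) = ((-22.5)-29.7)/((-4.8)-15) = (-52.2)/(-19.8) = 2.6364

2.6364


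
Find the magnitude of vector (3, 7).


|u| = sqrt(3^2 + 7^2) = sqrt(58) = 7.6158

7.6158


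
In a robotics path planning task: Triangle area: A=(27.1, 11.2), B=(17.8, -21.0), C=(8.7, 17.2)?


Area = |x_A(y_B-y_C) + x_B(y_C-y_A) + x_C(y_A-y_B)|/2
= |(-1035.22) + 106.8 + 280.14|/2
= 648.28/2 = 324.14

324.14


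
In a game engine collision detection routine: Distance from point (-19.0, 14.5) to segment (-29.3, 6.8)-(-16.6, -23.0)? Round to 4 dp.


Project P onto AB: t = 0 (clamped to [0,1])
Closest point on segment: (-29.3, 6.8)
Distance: 12.86

12.86


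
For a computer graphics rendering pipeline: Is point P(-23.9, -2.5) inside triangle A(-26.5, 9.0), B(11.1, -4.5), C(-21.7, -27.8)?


Cross products: AB x AP = -397.3, BC x BP = -881.1, CA x CP = -40.48
All same sign? yes

Yes, inside


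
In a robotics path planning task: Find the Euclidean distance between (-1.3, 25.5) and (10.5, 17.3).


dx=11.8, dy=-8.2
d^2 = 11.8^2 + (-8.2)^2 = 206.48
d = sqrt(206.48) = 14.3694

14.3694


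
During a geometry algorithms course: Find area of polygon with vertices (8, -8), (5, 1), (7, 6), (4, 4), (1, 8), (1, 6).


Shoelace sum: (8*1 - 5*(-8)) + (5*6 - 7*1) + (7*4 - 4*6) + (4*8 - 1*4) + (1*6 - 1*8) + (1*(-8) - 8*6)
= 45
Area = |45|/2 = 22.5

22.5


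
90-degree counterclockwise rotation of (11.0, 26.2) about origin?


90° CCW: (x,y) -> (-y, x)
(11,26.2) -> (-26.2, 11)

(-26.2, 11)


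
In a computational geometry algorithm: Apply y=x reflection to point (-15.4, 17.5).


Reflection over y=x: (x,y) -> (y,x)
(-15.4, 17.5) -> (17.5, -15.4)

(17.5, -15.4)


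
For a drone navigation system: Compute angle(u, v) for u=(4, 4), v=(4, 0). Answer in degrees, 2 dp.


u.v = 16, |u| = sqrt(32) = 5.6569, |v| = sqrt(16) = 4
cos(theta) = u.v/(|u||v|) = 16/sqrt(512) = 0.707107
theta = acos(0.707107) = 45 degrees

45 degrees


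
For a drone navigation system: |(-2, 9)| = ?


|u| = sqrt((-2)^2 + 9^2) = sqrt(85) = 9.2195

9.2195


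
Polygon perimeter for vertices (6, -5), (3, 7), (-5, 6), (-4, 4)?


Sides: (6, -5)->(3, 7): sqrt(153) = 12.369317, (3, 7)->(-5, 6): sqrt(65) = 8.062258, (-5, 6)->(-4, 4): sqrt(5) = 2.236068, (-4, 4)->(6, -5): sqrt(181) = 13.453624
Sum = 36.121267
Perimeter = 36.1213

36.1213


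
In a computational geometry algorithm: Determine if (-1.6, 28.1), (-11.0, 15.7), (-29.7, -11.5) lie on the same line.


Cross product: ((-11)-(-1.6))*((-11.5)-28.1) - (15.7-28.1)*((-29.7)-(-1.6))
= 23.8

No, not collinear


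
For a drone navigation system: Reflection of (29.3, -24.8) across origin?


Reflection over origin: (x,y) -> (-x,-y)
(29.3, -24.8) -> (-29.3, 24.8)

(-29.3, 24.8)


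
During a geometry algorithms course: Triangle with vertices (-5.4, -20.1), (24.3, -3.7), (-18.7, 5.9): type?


Side lengths squared: AB^2=1151.05, BC^2=1941.16, CA^2=852.89
Sorted: [852.89, 1151.05, 1941.16]
By sides: Scalene, By angles: Acute

Scalene, Acute


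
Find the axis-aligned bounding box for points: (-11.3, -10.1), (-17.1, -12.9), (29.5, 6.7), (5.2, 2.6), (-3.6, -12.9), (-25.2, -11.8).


x range: [-25.2, 29.5]
y range: [-12.9, 6.7]
Bounding box: (-25.2,-12.9) to (29.5,6.7)

(-25.2,-12.9) to (29.5,6.7)


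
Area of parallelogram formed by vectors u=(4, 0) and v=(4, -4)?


|u x v| = |4*(-4) - 0*4|
= |(-16) - 0| = 16

16


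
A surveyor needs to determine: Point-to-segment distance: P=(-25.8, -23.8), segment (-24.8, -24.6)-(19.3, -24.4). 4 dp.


Project P onto AB: t = 0 (clamped to [0,1])
Closest point on segment: (-24.8, -24.6)
Distance: 1.2806

1.2806


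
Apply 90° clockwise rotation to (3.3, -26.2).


90° CW: (x,y) -> (y, -x)
(3.3,-26.2) -> (-26.2, -3.3)

(-26.2, -3.3)


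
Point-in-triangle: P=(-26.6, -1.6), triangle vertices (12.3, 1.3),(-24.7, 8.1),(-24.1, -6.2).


Cross products: AB x AP = 371.82, BC x BP = -32.99, CA x CP = 186.19
All same sign? no

No, outside


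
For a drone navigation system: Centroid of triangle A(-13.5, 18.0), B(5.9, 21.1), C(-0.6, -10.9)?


Centroid = ((x_A+x_B+x_C)/3, (y_A+y_B+y_C)/3)
= (((-13.5)+5.9+(-0.6))/3, (18+21.1+(-10.9))/3)
= (-2.7333, 9.4)

(-2.7333, 9.4)


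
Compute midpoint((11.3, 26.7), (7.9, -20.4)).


M = ((11.3+7.9)/2, (26.7+(-20.4))/2)
= (9.6, 3.15)

(9.6, 3.15)


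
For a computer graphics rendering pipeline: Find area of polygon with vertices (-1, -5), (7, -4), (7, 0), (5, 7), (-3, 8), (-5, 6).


Shoelace sum: ((-1)*(-4) - 7*(-5)) + (7*0 - 7*(-4)) + (7*7 - 5*0) + (5*8 - (-3)*7) + ((-3)*6 - (-5)*8) + ((-5)*(-5) - (-1)*6)
= 230
Area = |230|/2 = 115

115


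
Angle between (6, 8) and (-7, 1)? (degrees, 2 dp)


u.v = -34, |u| = sqrt(100) = 10, |v| = sqrt(50) = 7.0711
cos(theta) = u.v/(|u||v|) = -34/sqrt(5000) = -0.480833
theta = acos(-0.480833) = 118.74 degrees

118.74 degrees


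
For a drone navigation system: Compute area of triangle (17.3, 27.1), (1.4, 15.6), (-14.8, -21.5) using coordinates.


Area = |x_A(y_B-y_C) + x_B(y_C-y_A) + x_C(y_A-y_B)|/2
= |641.83 + (-68.04) + (-170.2)|/2
= 403.59/2 = 201.795

201.795


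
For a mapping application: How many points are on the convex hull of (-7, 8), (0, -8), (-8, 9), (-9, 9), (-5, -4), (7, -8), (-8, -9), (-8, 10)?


Convex hull vertices (CCW): (-9, 9), (-8, -9), (7, -8), (-8, 10)
Count = 4

4


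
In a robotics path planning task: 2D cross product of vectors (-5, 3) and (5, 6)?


u x v = u_x*v_y - u_y*v_x = (-5)*6 - 3*5
= (-30) - 15 = -45

-45


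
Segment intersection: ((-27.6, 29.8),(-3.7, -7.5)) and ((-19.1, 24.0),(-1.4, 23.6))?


Cross products: d1=99.26, d2=-551.39, d3=178.43, d4=829.08
d1*d2 < 0 and d3*d4 < 0? no

No, they don't intersect


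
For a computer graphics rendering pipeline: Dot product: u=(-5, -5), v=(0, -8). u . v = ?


u . v = u_x*v_x + u_y*v_y = (-5)*0 + (-5)*(-8)
= 0 + 40 = 40

40


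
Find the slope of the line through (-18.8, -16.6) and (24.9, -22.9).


slope = (y2-y1)/(x2-x1) = ((-22.9)-(-16.6))/(24.9-(-18.8)) = (-6.3)/43.7 = -0.1442

-0.1442


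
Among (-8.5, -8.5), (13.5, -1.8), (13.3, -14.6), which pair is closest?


d(P0,P1) = 22.9976, d(P0,P2) = 22.6374, d(P1,P2) = 12.8016
Closest: P1 and P2

Closest pair: (13.5, -1.8) and (13.3, -14.6), distance = 12.8016


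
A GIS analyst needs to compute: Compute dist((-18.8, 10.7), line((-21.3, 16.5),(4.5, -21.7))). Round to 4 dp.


|cross product| = 54.14
|line direction| = sqrt(2124.88) = 46.0964
Distance = 54.14/sqrt(2124.88) = 1.1745

1.1745


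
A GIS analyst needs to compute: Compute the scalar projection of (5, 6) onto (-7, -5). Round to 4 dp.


u.v = -65, |v| = sqrt(74) = 8.6023
Scalar projection = u.v / |v| = -65 / sqrt(74) = -7.5561

-7.5561


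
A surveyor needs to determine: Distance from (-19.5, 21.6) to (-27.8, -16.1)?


dx=-8.3, dy=-37.7
d^2 = (-8.3)^2 + (-37.7)^2 = 1490.18
d = sqrt(1490.18) = 38.6028

38.6028


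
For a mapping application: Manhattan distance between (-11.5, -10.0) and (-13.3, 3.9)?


|(-11.5)-(-13.3)| + |(-10)-3.9| = 1.8 + 13.9 = 15.7

15.7


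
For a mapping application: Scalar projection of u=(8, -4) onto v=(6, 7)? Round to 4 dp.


u.v = 20, |v| = sqrt(85) = 9.2195
Scalar projection = u.v / |v| = 20 / sqrt(85) = 2.1693

2.1693


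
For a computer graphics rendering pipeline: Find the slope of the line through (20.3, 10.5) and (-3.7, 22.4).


slope = (y2-y1)/(x2-x1) = (22.4-10.5)/((-3.7)-20.3) = 11.9/(-24) = -0.4958

-0.4958


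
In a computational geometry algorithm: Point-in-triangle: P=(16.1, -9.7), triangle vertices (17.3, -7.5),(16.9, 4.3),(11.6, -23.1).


Cross products: AB x AP = 15.04, BC x BP = 52.28, CA x CP = 6.18
All same sign? yes

Yes, inside


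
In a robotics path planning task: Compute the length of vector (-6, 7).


|u| = sqrt((-6)^2 + 7^2) = sqrt(85) = 9.2195

9.2195


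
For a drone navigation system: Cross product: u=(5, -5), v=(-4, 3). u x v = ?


u x v = u_x*v_y - u_y*v_x = 5*3 - (-5)*(-4)
= 15 - 20 = -5

-5


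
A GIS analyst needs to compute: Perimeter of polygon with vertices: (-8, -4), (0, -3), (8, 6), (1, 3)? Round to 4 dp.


Sides: (-8, -4)->(0, -3): sqrt(65) = 8.062258, (0, -3)->(8, 6): sqrt(145) = 12.041595, (8, 6)->(1, 3): sqrt(58) = 7.615773, (1, 3)->(-8, -4): sqrt(130) = 11.401754
Sum = 39.12138
Perimeter = 39.1214

39.1214


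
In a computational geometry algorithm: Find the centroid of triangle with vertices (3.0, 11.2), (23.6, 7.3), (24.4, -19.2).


Centroid = ((x_A+x_B+x_C)/3, (y_A+y_B+y_C)/3)
= ((3+23.6+24.4)/3, (11.2+7.3+(-19.2))/3)
= (17, -0.2333)

(17, -0.2333)


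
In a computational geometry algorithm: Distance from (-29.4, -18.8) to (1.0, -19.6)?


dx=30.4, dy=-0.8
d^2 = 30.4^2 + (-0.8)^2 = 924.8
d = sqrt(924.8) = 30.4105

30.4105


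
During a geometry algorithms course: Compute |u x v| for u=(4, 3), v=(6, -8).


|u x v| = |4*(-8) - 3*6|
= |(-32) - 18| = 50

50


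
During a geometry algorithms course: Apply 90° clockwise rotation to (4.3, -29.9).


90° CW: (x,y) -> (y, -x)
(4.3,-29.9) -> (-29.9, -4.3)

(-29.9, -4.3)


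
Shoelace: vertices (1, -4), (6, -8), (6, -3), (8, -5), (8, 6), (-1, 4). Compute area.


Shoelace sum: (1*(-8) - 6*(-4)) + (6*(-3) - 6*(-8)) + (6*(-5) - 8*(-3)) + (8*6 - 8*(-5)) + (8*4 - (-1)*6) + ((-1)*(-4) - 1*4)
= 166
Area = |166|/2 = 83

83


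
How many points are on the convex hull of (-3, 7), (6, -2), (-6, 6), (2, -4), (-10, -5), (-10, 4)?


Convex hull vertices (CCW): (-10, -5), (2, -4), (6, -2), (-3, 7), (-6, 6), (-10, 4)
Count = 6

6


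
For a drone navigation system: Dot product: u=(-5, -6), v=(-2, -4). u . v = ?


u . v = u_x*v_x + u_y*v_y = (-5)*(-2) + (-6)*(-4)
= 10 + 24 = 34

34


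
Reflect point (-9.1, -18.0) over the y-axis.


Reflection over y-axis: (x,y) -> (-x,y)
(-9.1, -18) -> (9.1, -18)

(9.1, -18)


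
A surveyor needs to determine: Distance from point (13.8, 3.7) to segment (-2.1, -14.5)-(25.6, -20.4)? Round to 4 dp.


Project P onto AB: t = 0.4152 (clamped to [0,1])
Closest point on segment: (9.4017, -16.9498)
Distance: 21.113

21.113


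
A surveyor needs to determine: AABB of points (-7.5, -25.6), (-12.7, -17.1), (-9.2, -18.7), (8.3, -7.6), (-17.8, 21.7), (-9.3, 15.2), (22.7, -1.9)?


x range: [-17.8, 22.7]
y range: [-25.6, 21.7]
Bounding box: (-17.8,-25.6) to (22.7,21.7)

(-17.8,-25.6) to (22.7,21.7)


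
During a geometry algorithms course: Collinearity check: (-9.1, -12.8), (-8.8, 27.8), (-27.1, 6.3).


Cross product: ((-8.8)-(-9.1))*(6.3-(-12.8)) - (27.8-(-12.8))*((-27.1)-(-9.1))
= 736.53

No, not collinear


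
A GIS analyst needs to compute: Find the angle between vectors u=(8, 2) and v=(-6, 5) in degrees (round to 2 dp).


u.v = -38, |u| = sqrt(68) = 8.2462, |v| = sqrt(61) = 7.8102
cos(theta) = u.v/(|u||v|) = -38/sqrt(4148) = -0.590017
theta = acos(-0.590017) = 126.16 degrees

126.16 degrees


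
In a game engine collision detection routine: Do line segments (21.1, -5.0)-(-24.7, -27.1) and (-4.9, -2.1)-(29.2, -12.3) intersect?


Cross products: d1=166.31, d2=-1054.46, d3=-707.42, d4=513.35
d1*d2 < 0 and d3*d4 < 0? yes

Yes, they intersect


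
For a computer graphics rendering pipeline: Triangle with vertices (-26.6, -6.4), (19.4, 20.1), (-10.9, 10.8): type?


Side lengths squared: AB^2=2818.25, BC^2=1004.58, CA^2=542.33
Sorted: [542.33, 1004.58, 2818.25]
By sides: Scalene, By angles: Obtuse

Scalene, Obtuse


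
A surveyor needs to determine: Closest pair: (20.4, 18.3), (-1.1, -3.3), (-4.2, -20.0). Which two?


d(P0,P1) = 30.4764, d(P0,P2) = 45.5198, d(P1,P2) = 16.9853
Closest: P1 and P2

Closest pair: (-1.1, -3.3) and (-4.2, -20.0), distance = 16.9853


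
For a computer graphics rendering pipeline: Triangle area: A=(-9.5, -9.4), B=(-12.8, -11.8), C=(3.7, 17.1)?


Area = |x_A(y_B-y_C) + x_B(y_C-y_A) + x_C(y_A-y_B)|/2
= |274.55 + (-339.2) + 8.88|/2
= 55.77/2 = 27.885

27.885


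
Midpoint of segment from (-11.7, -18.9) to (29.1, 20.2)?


M = (((-11.7)+29.1)/2, ((-18.9)+20.2)/2)
= (8.7, 0.65)

(8.7, 0.65)


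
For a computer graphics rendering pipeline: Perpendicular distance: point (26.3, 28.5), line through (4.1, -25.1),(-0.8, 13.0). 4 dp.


|cross product| = 1108.46
|line direction| = sqrt(1475.62) = 38.4138
Distance = 1108.46/sqrt(1475.62) = 28.8558

28.8558


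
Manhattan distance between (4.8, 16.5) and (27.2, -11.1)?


|4.8-27.2| + |16.5-(-11.1)| = 22.4 + 27.6 = 50

50


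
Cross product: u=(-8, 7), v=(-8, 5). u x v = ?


u x v = u_x*v_y - u_y*v_x = (-8)*5 - 7*(-8)
= (-40) - (-56) = 16

16


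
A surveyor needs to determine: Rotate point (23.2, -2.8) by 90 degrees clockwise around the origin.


90° CW: (x,y) -> (y, -x)
(23.2,-2.8) -> (-2.8, -23.2)

(-2.8, -23.2)


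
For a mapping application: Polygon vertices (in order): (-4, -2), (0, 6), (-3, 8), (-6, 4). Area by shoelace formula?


Shoelace sum: ((-4)*6 - 0*(-2)) + (0*8 - (-3)*6) + ((-3)*4 - (-6)*8) + ((-6)*(-2) - (-4)*4)
= 58
Area = |58|/2 = 29

29


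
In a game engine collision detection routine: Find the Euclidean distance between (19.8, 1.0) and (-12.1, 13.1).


dx=-31.9, dy=12.1
d^2 = (-31.9)^2 + 12.1^2 = 1164.02
d = sqrt(1164.02) = 34.1177

34.1177


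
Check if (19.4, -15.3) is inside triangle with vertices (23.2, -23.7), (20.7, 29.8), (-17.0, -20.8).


Cross products: AB x AP = 182.3, BC x BP = 1634.49, CA x CP = 326.66
All same sign? yes

Yes, inside


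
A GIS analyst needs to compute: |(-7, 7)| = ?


|u| = sqrt((-7)^2 + 7^2) = sqrt(98) = 9.8995

9.8995


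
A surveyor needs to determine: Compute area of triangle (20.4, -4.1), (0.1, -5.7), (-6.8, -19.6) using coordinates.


Area = |x_A(y_B-y_C) + x_B(y_C-y_A) + x_C(y_A-y_B)|/2
= |283.56 + (-1.55) + (-10.88)|/2
= 271.13/2 = 135.565

135.565


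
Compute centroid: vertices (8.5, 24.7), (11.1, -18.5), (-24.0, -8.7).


Centroid = ((x_A+x_B+x_C)/3, (y_A+y_B+y_C)/3)
= ((8.5+11.1+(-24))/3, (24.7+(-18.5)+(-8.7))/3)
= (-1.4667, -0.8333)

(-1.4667, -0.8333)


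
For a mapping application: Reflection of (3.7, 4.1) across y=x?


Reflection over y=x: (x,y) -> (y,x)
(3.7, 4.1) -> (4.1, 3.7)

(4.1, 3.7)


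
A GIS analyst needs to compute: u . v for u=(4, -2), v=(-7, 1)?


u . v = u_x*v_x + u_y*v_y = 4*(-7) + (-2)*1
= (-28) + (-2) = -30

-30


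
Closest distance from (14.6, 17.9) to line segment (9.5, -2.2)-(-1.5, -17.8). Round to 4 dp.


Project P onto AB: t = 0 (clamped to [0,1])
Closest point on segment: (9.5, -2.2)
Distance: 20.7369

20.7369


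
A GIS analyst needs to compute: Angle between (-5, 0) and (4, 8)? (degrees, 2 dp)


u.v = -20, |u| = sqrt(25) = 5, |v| = sqrt(80) = 8.9443
cos(theta) = u.v/(|u||v|) = -20/sqrt(2000) = -0.447214
theta = acos(-0.447214) = 116.57 degrees

116.57 degrees


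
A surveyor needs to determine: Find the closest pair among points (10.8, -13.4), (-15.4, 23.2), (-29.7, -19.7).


d(P0,P1) = 45.0111, d(P0,P2) = 40.9871, d(P1,P2) = 45.2206
Closest: P0 and P2

Closest pair: (10.8, -13.4) and (-29.7, -19.7), distance = 40.9871


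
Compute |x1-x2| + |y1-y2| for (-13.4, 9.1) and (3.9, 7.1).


|(-13.4)-3.9| + |9.1-7.1| = 17.3 + 2 = 19.3

19.3


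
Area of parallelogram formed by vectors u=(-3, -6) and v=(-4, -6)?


|u x v| = |(-3)*(-6) - (-6)*(-4)|
= |18 - 24| = 6

6


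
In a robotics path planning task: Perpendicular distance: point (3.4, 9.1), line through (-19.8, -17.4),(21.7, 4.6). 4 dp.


|cross product| = 589.35
|line direction| = sqrt(2206.25) = 46.9707
Distance = 589.35/sqrt(2206.25) = 12.5472

12.5472


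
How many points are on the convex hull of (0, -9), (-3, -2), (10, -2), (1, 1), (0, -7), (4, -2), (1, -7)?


Convex hull vertices (CCW): (-3, -2), (0, -9), (10, -2), (1, 1)
Count = 4

4


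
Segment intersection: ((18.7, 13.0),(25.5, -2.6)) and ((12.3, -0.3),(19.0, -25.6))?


Cross products: d1=251.03, d2=318.55, d3=-190.28, d4=-257.8
d1*d2 < 0 and d3*d4 < 0? no

No, they don't intersect


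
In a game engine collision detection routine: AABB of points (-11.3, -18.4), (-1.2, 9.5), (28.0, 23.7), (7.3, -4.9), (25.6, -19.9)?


x range: [-11.3, 28]
y range: [-19.9, 23.7]
Bounding box: (-11.3,-19.9) to (28,23.7)

(-11.3,-19.9) to (28,23.7)


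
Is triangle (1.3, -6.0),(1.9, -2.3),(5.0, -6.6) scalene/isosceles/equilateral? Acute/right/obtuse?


Side lengths squared: AB^2=14.05, BC^2=28.1, CA^2=14.05
Sorted: [14.05, 14.05, 28.1]
By sides: Isosceles, By angles: Right

Isosceles, Right


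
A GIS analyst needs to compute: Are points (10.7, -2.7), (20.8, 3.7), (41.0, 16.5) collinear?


Cross product: (20.8-10.7)*(16.5-(-2.7)) - (3.7-(-2.7))*(41-10.7)
= 0

Yes, collinear


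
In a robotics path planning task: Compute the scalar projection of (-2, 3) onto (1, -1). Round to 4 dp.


u.v = -5, |v| = sqrt(2) = 1.4142
Scalar projection = u.v / |v| = -5 / sqrt(2) = -3.5355

-3.5355


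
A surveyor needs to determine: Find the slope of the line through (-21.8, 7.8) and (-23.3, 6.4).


slope = (y2-y1)/(x2-x1) = (6.4-7.8)/((-23.3)-(-21.8)) = (-1.4)/(-1.5) = 0.9333

0.9333


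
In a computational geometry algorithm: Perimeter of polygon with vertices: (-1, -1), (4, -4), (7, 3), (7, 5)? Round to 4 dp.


Sides: (-1, -1)->(4, -4): sqrt(34) = 5.830952, (4, -4)->(7, 3): sqrt(58) = 7.615773, (7, 3)->(7, 5): sqrt(4) = 2, (7, 5)->(-1, -1): sqrt(100) = 10
Sum = 25.446725
Perimeter = 25.4467

25.4467


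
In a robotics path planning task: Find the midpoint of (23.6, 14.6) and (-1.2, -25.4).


M = ((23.6+(-1.2))/2, (14.6+(-25.4))/2)
= (11.2, -5.4)

(11.2, -5.4)


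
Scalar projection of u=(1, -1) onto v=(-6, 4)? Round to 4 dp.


u.v = -10, |v| = sqrt(52) = 7.2111
Scalar projection = u.v / |v| = -10 / sqrt(52) = -1.3868

-1.3868


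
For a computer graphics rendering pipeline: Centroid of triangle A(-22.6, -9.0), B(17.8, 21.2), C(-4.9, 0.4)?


Centroid = ((x_A+x_B+x_C)/3, (y_A+y_B+y_C)/3)
= (((-22.6)+17.8+(-4.9))/3, ((-9)+21.2+0.4)/3)
= (-3.2333, 4.2)

(-3.2333, 4.2)


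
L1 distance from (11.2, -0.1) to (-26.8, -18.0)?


|11.2-(-26.8)| + |(-0.1)-(-18)| = 38 + 17.9 = 55.9

55.9


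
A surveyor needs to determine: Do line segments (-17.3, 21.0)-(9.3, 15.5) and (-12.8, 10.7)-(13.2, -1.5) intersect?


Cross products: d1=212.9, d2=394.42, d3=-249.23, d4=-430.75
d1*d2 < 0 and d3*d4 < 0? no

No, they don't intersect


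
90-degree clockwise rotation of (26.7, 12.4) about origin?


90° CW: (x,y) -> (y, -x)
(26.7,12.4) -> (12.4, -26.7)

(12.4, -26.7)


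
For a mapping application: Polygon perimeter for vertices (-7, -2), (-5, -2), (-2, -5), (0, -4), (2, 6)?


Sides: (-7, -2)->(-5, -2): sqrt(4) = 2, (-5, -2)->(-2, -5): sqrt(18) = 4.242641, (-2, -5)->(0, -4): sqrt(5) = 2.236068, (0, -4)->(2, 6): sqrt(104) = 10.198039, (2, 6)->(-7, -2): sqrt(145) = 12.041595
Sum = 30.718343
Perimeter = 30.7183

30.7183


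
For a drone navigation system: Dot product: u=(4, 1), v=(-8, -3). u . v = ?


u . v = u_x*v_x + u_y*v_y = 4*(-8) + 1*(-3)
= (-32) + (-3) = -35

-35


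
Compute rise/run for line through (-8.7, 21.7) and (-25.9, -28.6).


slope = (y2-y1)/(x2-x1) = ((-28.6)-21.7)/((-25.9)-(-8.7)) = (-50.3)/(-17.2) = 2.9244

2.9244


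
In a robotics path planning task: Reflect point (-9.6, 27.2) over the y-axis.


Reflection over y-axis: (x,y) -> (-x,y)
(-9.6, 27.2) -> (9.6, 27.2)

(9.6, 27.2)


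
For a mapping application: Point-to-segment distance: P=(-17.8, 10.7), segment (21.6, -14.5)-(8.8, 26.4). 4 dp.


Project P onto AB: t = 0.8358 (clamped to [0,1])
Closest point on segment: (10.9023, 19.6826)
Distance: 30.075

30.075


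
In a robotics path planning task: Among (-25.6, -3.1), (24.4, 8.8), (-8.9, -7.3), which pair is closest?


d(P0,P1) = 51.3966, d(P0,P2) = 17.22, d(P1,P2) = 36.9878
Closest: P0 and P2

Closest pair: (-25.6, -3.1) and (-8.9, -7.3), distance = 17.22


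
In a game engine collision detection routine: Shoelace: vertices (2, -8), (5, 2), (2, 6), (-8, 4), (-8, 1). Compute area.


Shoelace sum: (2*2 - 5*(-8)) + (5*6 - 2*2) + (2*4 - (-8)*6) + ((-8)*1 - (-8)*4) + ((-8)*(-8) - 2*1)
= 212
Area = |212|/2 = 106

106


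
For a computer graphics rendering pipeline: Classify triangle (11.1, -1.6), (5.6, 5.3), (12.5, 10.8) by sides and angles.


Side lengths squared: AB^2=77.86, BC^2=77.86, CA^2=155.72
Sorted: [77.86, 77.86, 155.72]
By sides: Isosceles, By angles: Right

Isosceles, Right


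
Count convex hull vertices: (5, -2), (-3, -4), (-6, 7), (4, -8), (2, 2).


Convex hull vertices (CCW): (-6, 7), (-3, -4), (4, -8), (5, -2), (2, 2)
Count = 5

5
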